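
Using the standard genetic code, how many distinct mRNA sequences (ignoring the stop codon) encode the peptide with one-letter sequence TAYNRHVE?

6144

Thr: 4 codons.
Ala: 4 codons.
Tyr: 2 codons.
Asn: 2 codons.
Arg: 6 codons.
His: 2 codons.
Val: 4 codons.
Glu: 2 codons.
4 × 4 × 2 × 2 × 6 × 2 × 4 × 2 = 6144.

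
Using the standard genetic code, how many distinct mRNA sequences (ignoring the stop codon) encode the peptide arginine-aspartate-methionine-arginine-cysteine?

144

Arg: 6 codons.
Asp: 2 codons.
Met: 1 codon.
Arg: 6 codons.
Cys: 2 codons.
6 × 2 × 1 × 6 × 2 = 144.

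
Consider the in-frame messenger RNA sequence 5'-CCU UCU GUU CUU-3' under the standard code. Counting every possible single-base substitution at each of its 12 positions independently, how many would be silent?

Codon 1 (CCU, Pro): 3 synonymous substitutions.
Codon 2 (UCU, Ser): 3 synonymous substitutions.
Codon 3 (GUU, Val): 3 synonymous substitutions.
Codon 4 (CUU, Leu): 3 synonymous substitutions.
Total: 3 + 3 + 3 + 3 = 12.

12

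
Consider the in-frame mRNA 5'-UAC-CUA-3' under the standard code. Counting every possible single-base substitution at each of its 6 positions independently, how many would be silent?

5

Codon 1 (UAC, Tyr): 1 synonymous substitution.
Codon 2 (CUA, Leu): 4 synonymous substitutions.
Total: 1 + 4 = 5.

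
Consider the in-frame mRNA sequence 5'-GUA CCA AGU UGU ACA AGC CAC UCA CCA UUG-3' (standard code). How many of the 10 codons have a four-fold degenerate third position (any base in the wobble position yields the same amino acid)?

5

Codon 1 GUA (Val): third position 4-fold.
Codon 2 CCA (Pro): third position 4-fold.
Codon 3 AGU (Ser): third position 2-fold.
Codon 4 UGU (Cys): third position 2-fold.
Codon 5 ACA (Thr): third position 4-fold.
Codon 6 AGC (Ser): third position 2-fold.
Codon 7 CAC (His): third position 2-fold.
Codon 8 UCA (Ser): third position 4-fold.
Codon 9 CCA (Pro): third position 4-fold.
Codon 10 UUG (Leu): third position 2-fold.
Four-fold degenerate third positions: 5.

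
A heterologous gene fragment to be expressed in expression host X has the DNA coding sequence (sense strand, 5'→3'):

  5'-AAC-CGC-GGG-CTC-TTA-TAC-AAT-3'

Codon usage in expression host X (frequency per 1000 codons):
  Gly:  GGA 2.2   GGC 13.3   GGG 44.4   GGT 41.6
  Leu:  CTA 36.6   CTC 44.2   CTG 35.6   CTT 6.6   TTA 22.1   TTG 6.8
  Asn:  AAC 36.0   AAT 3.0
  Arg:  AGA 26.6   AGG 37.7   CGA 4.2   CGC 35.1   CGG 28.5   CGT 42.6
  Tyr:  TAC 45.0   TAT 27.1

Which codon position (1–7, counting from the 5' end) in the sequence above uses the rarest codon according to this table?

7

Codon 1 AAC (Asn): 36.0 per 1000.
Codon 2 CGC (Arg): 35.1 per 1000.
Codon 3 GGG (Gly): 44.4 per 1000.
Codon 4 CTC (Leu): 44.2 per 1000.
Codon 5 TTA (Leu): 22.1 per 1000.
Codon 6 TAC (Tyr): 45.0 per 1000.
Codon 7 AAT (Asn): 3.0 per 1000.
Lowest frequency is 3.0 at codon 7.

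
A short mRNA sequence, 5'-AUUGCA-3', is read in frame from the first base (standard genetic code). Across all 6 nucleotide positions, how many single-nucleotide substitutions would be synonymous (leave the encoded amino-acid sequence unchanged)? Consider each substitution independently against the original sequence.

Codon 1 (AUU, Ile): 2 synonymous substitutions.
Codon 2 (GCA, Ala): 3 synonymous substitutions.
Total: 2 + 3 = 5.

5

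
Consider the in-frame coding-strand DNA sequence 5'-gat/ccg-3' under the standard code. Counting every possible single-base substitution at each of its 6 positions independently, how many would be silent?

Codon 1 (GAT, Asp): 1 synonymous substitution.
Codon 2 (CCG, Pro): 3 synonymous substitutions.
Total: 1 + 3 = 4.

4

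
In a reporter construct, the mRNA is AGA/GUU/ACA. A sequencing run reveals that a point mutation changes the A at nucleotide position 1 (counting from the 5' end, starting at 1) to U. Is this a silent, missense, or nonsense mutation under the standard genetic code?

Position 1 falls in codon 1: AGA → Arg.
After the substitution the codon is UGA → Stop.
The new codon is a stop codon, so this is a nonsense mutation.

nonsense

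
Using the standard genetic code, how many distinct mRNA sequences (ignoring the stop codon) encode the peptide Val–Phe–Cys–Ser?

96

Val: 4 codons.
Phe: 2 codons.
Cys: 2 codons.
Ser: 6 codons.
4 × 2 × 2 × 6 = 96.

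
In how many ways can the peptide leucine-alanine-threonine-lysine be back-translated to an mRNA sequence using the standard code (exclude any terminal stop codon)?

192

Leu: 6 codons.
Ala: 4 codons.
Thr: 4 codons.
Lys: 2 codons.
6 × 4 × 4 × 2 = 192.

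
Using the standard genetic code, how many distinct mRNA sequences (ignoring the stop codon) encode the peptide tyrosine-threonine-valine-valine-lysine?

Tyr: 2 codons.
Thr: 4 codons.
Val: 4 codons.
Val: 4 codons.
Lys: 2 codons.
2 × 4 × 4 × 4 × 2 = 256.

256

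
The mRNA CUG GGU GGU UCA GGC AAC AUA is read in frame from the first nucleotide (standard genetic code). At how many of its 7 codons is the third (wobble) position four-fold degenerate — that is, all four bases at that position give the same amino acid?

5

Codon 1 CUG (Leu): third position 4-fold.
Codon 2 GGU (Gly): third position 4-fold.
Codon 3 GGU (Gly): third position 4-fold.
Codon 4 UCA (Ser): third position 4-fold.
Codon 5 GGC (Gly): third position 4-fold.
Codon 6 AAC (Asn): third position 2-fold.
Codon 7 AUA (Ile): third position 3-fold.
Four-fold degenerate third positions: 5.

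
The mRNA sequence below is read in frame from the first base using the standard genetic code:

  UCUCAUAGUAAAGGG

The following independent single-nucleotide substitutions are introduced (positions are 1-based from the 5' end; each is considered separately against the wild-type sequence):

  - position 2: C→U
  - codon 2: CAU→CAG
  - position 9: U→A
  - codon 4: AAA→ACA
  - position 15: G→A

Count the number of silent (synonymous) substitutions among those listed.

1

Codon 1: UCU (Ser) → UUU (Phe) — missense.
Codon 2: CAU (His) → CAG (Gln) — missense.
Codon 3: AGU (Ser) → AGA (Arg) — missense.
Codon 4: AAA (Lys) → ACA (Thr) — missense.
Codon 5: GGG (Gly) → GGA (Gly) — synonymous.
Synonymous: 1 of 5.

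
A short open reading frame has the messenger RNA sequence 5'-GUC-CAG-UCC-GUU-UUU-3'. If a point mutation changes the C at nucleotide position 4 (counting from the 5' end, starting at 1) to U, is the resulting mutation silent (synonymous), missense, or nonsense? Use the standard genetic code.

nonsense

Position 4 falls in codon 2: CAG → Gln.
After the substitution the codon is UAG → Stop.
The new codon is a stop codon, so this is a nonsense mutation.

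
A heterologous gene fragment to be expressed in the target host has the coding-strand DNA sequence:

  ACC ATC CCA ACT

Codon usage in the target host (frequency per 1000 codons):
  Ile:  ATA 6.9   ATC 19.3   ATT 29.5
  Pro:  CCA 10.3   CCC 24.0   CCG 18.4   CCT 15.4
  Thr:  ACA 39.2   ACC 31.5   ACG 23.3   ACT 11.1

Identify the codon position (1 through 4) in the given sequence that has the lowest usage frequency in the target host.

Codon 1 ACC (Thr): 31.5 per 1000.
Codon 2 ATC (Ile): 19.3 per 1000.
Codon 3 CCA (Pro): 10.3 per 1000.
Codon 4 ACT (Thr): 11.1 per 1000.
Lowest frequency is 10.3 at codon 3.

3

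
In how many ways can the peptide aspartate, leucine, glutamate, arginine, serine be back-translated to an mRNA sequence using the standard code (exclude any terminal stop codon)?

Asp: 2 codons.
Leu: 6 codons.
Glu: 2 codons.
Arg: 6 codons.
Ser: 6 codons.
2 × 6 × 2 × 6 × 6 = 864.

864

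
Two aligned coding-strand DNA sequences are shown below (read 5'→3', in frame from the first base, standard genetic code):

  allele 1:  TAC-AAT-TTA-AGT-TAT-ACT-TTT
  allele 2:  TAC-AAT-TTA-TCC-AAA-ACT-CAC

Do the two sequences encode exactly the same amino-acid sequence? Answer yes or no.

Codon 1: TAC Tyr / TAC Tyr — identical.
Codon 2: AAT Asn / AAT Asn — identical.
Codon 3: TTA Leu / TTA Leu — identical.
Codon 4: AGT Ser / TCC Ser — synonymous.
Codon 5: TAT Tyr / AAA Lys — nonsynonymous.
Codon 6: ACT Thr / ACT Thr — identical.
Codon 7: TTT Phe / CAC His — nonsynonymous.
Nonsynonymous differences: 2 → different protein.

no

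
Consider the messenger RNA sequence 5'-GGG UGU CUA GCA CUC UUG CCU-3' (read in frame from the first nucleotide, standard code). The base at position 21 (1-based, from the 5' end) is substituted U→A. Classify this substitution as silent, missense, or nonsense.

Position 21 falls in codon 7: CCU → Pro.
After the substitution the codon is CCA → Pro.
Both encode Pro, so the change is synonymous.

silent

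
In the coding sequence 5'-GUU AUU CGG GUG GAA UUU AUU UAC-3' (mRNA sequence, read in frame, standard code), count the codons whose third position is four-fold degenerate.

Codon 1 GUU (Val): third position 4-fold.
Codon 2 AUU (Ile): third position 3-fold.
Codon 3 CGG (Arg): third position 4-fold.
Codon 4 GUG (Val): third position 4-fold.
Codon 5 GAA (Glu): third position 2-fold.
Codon 6 UUU (Phe): third position 2-fold.
Codon 7 AUU (Ile): third position 3-fold.
Codon 8 UAC (Tyr): third position 2-fold.
Four-fold degenerate third positions: 3.

3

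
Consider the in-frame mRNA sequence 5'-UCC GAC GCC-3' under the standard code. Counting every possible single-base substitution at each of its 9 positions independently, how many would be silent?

Codon 1 (UCC, Ser): 3 synonymous substitutions.
Codon 2 (GAC, Asp): 1 synonymous substitution.
Codon 3 (GCC, Ala): 3 synonymous substitutions.
Total: 3 + 1 + 3 = 7.

7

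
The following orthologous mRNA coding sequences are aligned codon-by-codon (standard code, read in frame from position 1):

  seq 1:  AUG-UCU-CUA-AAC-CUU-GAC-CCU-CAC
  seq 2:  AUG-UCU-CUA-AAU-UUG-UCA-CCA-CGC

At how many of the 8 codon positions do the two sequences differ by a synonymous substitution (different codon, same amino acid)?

3

Codon 1: AUG Met / AUG Met — identical.
Codon 2: UCU Ser / UCU Ser — identical.
Codon 3: CUA Leu / CUA Leu — identical.
Codon 4: AAC Asn / AAU Asn — synonymous.
Codon 5: CUU Leu / UUG Leu — synonymous.
Codon 6: GAC Asp / UCA Ser — nonsynonymous.
Codon 7: CCU Pro / CCA Pro — synonymous.
Codon 8: CAC His / CGC Arg — nonsynonymous.
Synonymous differences: 3.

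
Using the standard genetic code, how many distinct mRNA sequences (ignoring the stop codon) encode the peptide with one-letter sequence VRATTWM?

1536

Val: 4 codons.
Arg: 6 codons.
Ala: 4 codons.
Thr: 4 codons.
Thr: 4 codons.
Trp: 1 codon.
Met: 1 codon.
4 × 6 × 4 × 4 × 4 × 1 × 1 = 1536.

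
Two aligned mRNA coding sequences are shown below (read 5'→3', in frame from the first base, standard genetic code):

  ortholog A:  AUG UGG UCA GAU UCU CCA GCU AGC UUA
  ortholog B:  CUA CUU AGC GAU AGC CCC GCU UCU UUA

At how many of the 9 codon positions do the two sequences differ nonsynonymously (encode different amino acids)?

2

Codon 1: AUG Met / CUA Leu — nonsynonymous.
Codon 2: UGG Trp / CUU Leu — nonsynonymous.
Codon 3: UCA Ser / AGC Ser — synonymous.
Codon 4: GAU Asp / GAU Asp — identical.
Codon 5: UCU Ser / AGC Ser — synonymous.
Codon 6: CCA Pro / CCC Pro — synonymous.
Codon 7: GCU Ala / GCU Ala — identical.
Codon 8: AGC Ser / UCU Ser — synonymous.
Codon 9: UUA Leu / UUA Leu — identical.
Nonsynonymous differences: 2.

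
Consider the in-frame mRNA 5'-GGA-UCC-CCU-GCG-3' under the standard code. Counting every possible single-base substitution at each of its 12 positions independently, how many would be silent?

12

Codon 1 (GGA, Gly): 3 synonymous substitutions.
Codon 2 (UCC, Ser): 3 synonymous substitutions.
Codon 3 (CCU, Pro): 3 synonymous substitutions.
Codon 4 (GCG, Ala): 3 synonymous substitutions.
Total: 3 + 3 + 3 + 3 = 12.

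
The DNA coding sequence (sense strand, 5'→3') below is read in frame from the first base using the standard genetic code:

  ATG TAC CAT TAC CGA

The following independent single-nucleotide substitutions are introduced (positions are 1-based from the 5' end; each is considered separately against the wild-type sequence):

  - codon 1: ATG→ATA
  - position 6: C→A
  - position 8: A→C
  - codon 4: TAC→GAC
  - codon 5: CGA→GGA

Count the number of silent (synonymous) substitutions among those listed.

Codon 1: ATG (Met) → ATA (Ile) — missense.
Codon 2: TAC (Tyr) → TAA (Stop) — nonsense.
Codon 3: CAT (His) → CCT (Pro) — missense.
Codon 4: TAC (Tyr) → GAC (Asp) — missense.
Codon 5: CGA (Arg) → GGA (Gly) — missense.
Synonymous: 0 of 5.

0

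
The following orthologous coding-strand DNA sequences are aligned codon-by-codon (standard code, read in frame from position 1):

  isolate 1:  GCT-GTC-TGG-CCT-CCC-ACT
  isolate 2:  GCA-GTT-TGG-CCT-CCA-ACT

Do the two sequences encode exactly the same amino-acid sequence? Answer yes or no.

yes

Codon 1: GCT Ala / GCA Ala — synonymous.
Codon 2: GTC Val / GTT Val — synonymous.
Codon 3: TGG Trp / TGG Trp — identical.
Codon 4: CCT Pro / CCT Pro — identical.
Codon 5: CCC Pro / CCA Pro — synonymous.
Codon 6: ACT Thr / ACT Thr — identical.
Nonsynonymous differences: 0 → same protein.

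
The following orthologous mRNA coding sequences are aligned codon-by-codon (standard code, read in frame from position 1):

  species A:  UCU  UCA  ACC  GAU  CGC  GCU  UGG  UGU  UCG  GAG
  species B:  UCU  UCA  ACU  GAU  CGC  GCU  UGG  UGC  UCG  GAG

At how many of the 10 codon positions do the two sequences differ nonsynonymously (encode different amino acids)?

Codon 1: UCU Ser / UCU Ser — identical.
Codon 2: UCA Ser / UCA Ser — identical.
Codon 3: ACC Thr / ACU Thr — synonymous.
Codon 4: GAU Asp / GAU Asp — identical.
Codon 5: CGC Arg / CGC Arg — identical.
Codon 6: GCU Ala / GCU Ala — identical.
Codon 7: UGG Trp / UGG Trp — identical.
Codon 8: UGU Cys / UGC Cys — synonymous.
Codon 9: UCG Ser / UCG Ser — identical.
Codon 10: GAG Glu / GAG Glu — identical.
Nonsynonymous differences: 0.

0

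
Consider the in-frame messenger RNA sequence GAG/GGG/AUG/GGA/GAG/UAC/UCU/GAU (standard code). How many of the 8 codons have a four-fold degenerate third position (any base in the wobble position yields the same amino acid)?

3

Codon 1 GAG (Glu): third position 2-fold.
Codon 2 GGG (Gly): third position 4-fold.
Codon 3 AUG (Met): third position 1-fold.
Codon 4 GGA (Gly): third position 4-fold.
Codon 5 GAG (Glu): third position 2-fold.
Codon 6 UAC (Tyr): third position 2-fold.
Codon 7 UCU (Ser): third position 4-fold.
Codon 8 GAU (Asp): third position 2-fold.
Four-fold degenerate third positions: 3.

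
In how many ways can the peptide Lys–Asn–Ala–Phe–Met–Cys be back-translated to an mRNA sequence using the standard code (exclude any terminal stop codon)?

64

Lys: 2 codons.
Asn: 2 codons.
Ala: 4 codons.
Phe: 2 codons.
Met: 1 codon.
Cys: 2 codons.
2 × 2 × 4 × 2 × 1 × 2 = 64.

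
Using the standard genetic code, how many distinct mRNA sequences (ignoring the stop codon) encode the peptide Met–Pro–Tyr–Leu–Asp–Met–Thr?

384

Met: 1 codon.
Pro: 4 codons.
Tyr: 2 codons.
Leu: 6 codons.
Asp: 2 codons.
Met: 1 codon.
Thr: 4 codons.
1 × 4 × 2 × 6 × 2 × 1 × 4 = 384.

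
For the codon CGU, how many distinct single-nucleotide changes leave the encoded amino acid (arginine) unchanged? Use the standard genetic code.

3

Position 1: none → 0 synonymous.
Position 2: none → 0 synonymous.
Position 3: CGC, CGA, CGG → 3 synonymous.
Total: 0 + 0 + 3 = 3.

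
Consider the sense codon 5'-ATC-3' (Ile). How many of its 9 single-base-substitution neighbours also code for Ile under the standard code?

2

Position 1: none → 0 synonymous.
Position 2: none → 0 synonymous.
Position 3: ATT, ATA → 2 synonymous.
Total: 0 + 0 + 2 = 2.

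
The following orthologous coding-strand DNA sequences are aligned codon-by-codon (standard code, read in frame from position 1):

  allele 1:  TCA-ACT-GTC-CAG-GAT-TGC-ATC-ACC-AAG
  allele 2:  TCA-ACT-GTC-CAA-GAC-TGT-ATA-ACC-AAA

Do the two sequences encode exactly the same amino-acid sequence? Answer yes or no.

yes

Codon 1: TCA Ser / TCA Ser — identical.
Codon 2: ACT Thr / ACT Thr — identical.
Codon 3: GTC Val / GTC Val — identical.
Codon 4: CAG Gln / CAA Gln — synonymous.
Codon 5: GAT Asp / GAC Asp — synonymous.
Codon 6: TGC Cys / TGT Cys — synonymous.
Codon 7: ATC Ile / ATA Ile — synonymous.
Codon 8: ACC Thr / ACC Thr — identical.
Codon 9: AAG Lys / AAA Lys — synonymous.
Nonsynonymous differences: 0 → same protein.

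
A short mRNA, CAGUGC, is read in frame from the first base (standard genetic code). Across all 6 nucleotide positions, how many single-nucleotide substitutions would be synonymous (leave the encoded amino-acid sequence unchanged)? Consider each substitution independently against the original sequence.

2

Codon 1 (CAG, Gln): 1 synonymous substitution.
Codon 2 (UGC, Cys): 1 synonymous substitution.
Total: 1 + 1 = 2.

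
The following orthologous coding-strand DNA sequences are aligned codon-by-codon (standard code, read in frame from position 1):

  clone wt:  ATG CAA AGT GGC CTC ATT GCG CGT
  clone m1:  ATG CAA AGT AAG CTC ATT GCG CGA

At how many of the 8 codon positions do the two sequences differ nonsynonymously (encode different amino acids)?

1

Codon 1: ATG Met / ATG Met — identical.
Codon 2: CAA Gln / CAA Gln — identical.
Codon 3: AGT Ser / AGT Ser — identical.
Codon 4: GGC Gly / AAG Lys — nonsynonymous.
Codon 5: CTC Leu / CTC Leu — identical.
Codon 6: ATT Ile / ATT Ile — identical.
Codon 7: GCG Ala / GCG Ala — identical.
Codon 8: CGT Arg / CGA Arg — synonymous.
Nonsynonymous differences: 1.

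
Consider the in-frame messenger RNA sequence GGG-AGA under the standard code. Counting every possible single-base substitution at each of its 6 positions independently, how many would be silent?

Codon 1 (GGG, Gly): 3 synonymous substitutions.
Codon 2 (AGA, Arg): 2 synonymous substitutions.
Total: 3 + 2 = 5.

5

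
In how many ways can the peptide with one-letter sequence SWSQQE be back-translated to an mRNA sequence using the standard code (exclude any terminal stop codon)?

288

Ser: 6 codons.
Trp: 1 codon.
Ser: 6 codons.
Gln: 2 codons.
Gln: 2 codons.
Glu: 2 codons.
6 × 1 × 6 × 2 × 2 × 2 = 288.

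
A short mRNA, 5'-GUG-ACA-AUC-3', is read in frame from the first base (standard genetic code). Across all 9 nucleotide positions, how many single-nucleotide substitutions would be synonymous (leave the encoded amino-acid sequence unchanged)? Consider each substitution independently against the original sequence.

8

Codon 1 (GUG, Val): 3 synonymous substitutions.
Codon 2 (ACA, Thr): 3 synonymous substitutions.
Codon 3 (AUC, Ile): 2 synonymous substitutions.
Total: 3 + 3 + 2 = 8.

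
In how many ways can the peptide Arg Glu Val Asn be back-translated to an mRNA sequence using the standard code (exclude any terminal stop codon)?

96

Arg: 6 codons.
Glu: 2 codons.
Val: 4 codons.
Asn: 2 codons.
6 × 2 × 4 × 2 = 96.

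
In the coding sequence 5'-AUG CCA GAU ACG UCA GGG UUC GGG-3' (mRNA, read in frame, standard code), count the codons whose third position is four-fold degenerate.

Codon 1 AUG (Met): third position 1-fold.
Codon 2 CCA (Pro): third position 4-fold.
Codon 3 GAU (Asp): third position 2-fold.
Codon 4 ACG (Thr): third position 4-fold.
Codon 5 UCA (Ser): third position 4-fold.
Codon 6 GGG (Gly): third position 4-fold.
Codon 7 UUC (Phe): third position 2-fold.
Codon 8 GGG (Gly): third position 4-fold.
Four-fold degenerate third positions: 5.

5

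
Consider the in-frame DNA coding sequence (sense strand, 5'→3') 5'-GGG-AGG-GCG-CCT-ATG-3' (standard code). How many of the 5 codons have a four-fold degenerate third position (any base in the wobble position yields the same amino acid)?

3

Codon 1 GGG (Gly): third position 4-fold.
Codon 2 AGG (Arg): third position 2-fold.
Codon 3 GCG (Ala): third position 4-fold.
Codon 4 CCT (Pro): third position 4-fold.
Codon 5 ATG (Met): third position 1-fold.
Four-fold degenerate third positions: 3.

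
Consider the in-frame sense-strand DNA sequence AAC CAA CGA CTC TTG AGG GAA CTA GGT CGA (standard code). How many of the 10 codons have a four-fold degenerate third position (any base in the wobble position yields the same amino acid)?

5

Codon 1 AAC (Asn): third position 2-fold.
Codon 2 CAA (Gln): third position 2-fold.
Codon 3 CGA (Arg): third position 4-fold.
Codon 4 CTC (Leu): third position 4-fold.
Codon 5 TTG (Leu): third position 2-fold.
Codon 6 AGG (Arg): third position 2-fold.
Codon 7 GAA (Glu): third position 2-fold.
Codon 8 CTA (Leu): third position 4-fold.
Codon 9 GGT (Gly): third position 4-fold.
Codon 10 CGA (Arg): third position 4-fold.
Four-fold degenerate third positions: 5.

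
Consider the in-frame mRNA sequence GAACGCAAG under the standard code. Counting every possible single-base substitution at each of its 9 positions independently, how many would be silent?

5

Codon 1 (GAA, Glu): 1 synonymous substitution.
Codon 2 (CGC, Arg): 3 synonymous substitutions.
Codon 3 (AAG, Lys): 1 synonymous substitution.
Total: 1 + 3 + 1 = 5.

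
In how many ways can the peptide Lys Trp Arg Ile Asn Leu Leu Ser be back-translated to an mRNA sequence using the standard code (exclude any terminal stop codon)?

15552

Lys: 2 codons.
Trp: 1 codon.
Arg: 6 codons.
Ile: 3 codons.
Asn: 2 codons.
Leu: 6 codons.
Leu: 6 codons.
Ser: 6 codons.
2 × 1 × 6 × 3 × 2 × 6 × 6 × 6 = 15552.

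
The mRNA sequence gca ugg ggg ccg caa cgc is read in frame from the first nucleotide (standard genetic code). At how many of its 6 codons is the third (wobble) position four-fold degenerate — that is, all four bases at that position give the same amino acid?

4

Codon 1 GCA (Ala): third position 4-fold.
Codon 2 UGG (Trp): third position 1-fold.
Codon 3 GGG (Gly): third position 4-fold.
Codon 4 CCG (Pro): third position 4-fold.
Codon 5 CAA (Gln): third position 2-fold.
Codon 6 CGC (Arg): third position 4-fold.
Four-fold degenerate third positions: 4.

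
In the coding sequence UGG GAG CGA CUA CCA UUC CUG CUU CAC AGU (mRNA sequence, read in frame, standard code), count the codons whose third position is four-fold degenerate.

Codon 1 UGG (Trp): third position 1-fold.
Codon 2 GAG (Glu): third position 2-fold.
Codon 3 CGA (Arg): third position 4-fold.
Codon 4 CUA (Leu): third position 4-fold.
Codon 5 CCA (Pro): third position 4-fold.
Codon 6 UUC (Phe): third position 2-fold.
Codon 7 CUG (Leu): third position 4-fold.
Codon 8 CUU (Leu): third position 4-fold.
Codon 9 CAC (His): third position 2-fold.
Codon 10 AGU (Ser): third position 2-fold.
Four-fold degenerate third positions: 5.

5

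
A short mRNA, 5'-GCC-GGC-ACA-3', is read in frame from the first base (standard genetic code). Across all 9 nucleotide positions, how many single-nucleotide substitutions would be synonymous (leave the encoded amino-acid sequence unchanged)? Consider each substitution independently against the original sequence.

9

Codon 1 (GCC, Ala): 3 synonymous substitutions.
Codon 2 (GGC, Gly): 3 synonymous substitutions.
Codon 3 (ACA, Thr): 3 synonymous substitutions.
Total: 3 + 3 + 3 = 9.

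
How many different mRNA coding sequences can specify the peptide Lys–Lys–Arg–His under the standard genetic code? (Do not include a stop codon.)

Lys: 2 codons.
Lys: 2 codons.
Arg: 6 codons.
His: 2 codons.
2 × 2 × 6 × 2 = 48.

48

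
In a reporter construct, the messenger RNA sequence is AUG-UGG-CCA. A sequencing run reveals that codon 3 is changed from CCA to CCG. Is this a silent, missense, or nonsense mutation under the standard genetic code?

silent

Position 9 falls in codon 3: CCA → Pro.
After the substitution the codon is CCG → Pro.
Both encode Pro, so the change is synonymous.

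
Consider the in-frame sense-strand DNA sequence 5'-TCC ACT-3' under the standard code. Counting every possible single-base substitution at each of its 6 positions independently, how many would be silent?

Codon 1 (TCC, Ser): 3 synonymous substitutions.
Codon 2 (ACT, Thr): 3 synonymous substitutions.
Total: 3 + 3 = 6.

6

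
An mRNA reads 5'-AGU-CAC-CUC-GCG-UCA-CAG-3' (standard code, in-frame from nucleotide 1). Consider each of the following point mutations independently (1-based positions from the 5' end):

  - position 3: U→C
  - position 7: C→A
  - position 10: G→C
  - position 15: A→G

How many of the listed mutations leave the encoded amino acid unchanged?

2

Codon 1: AGU (Ser) → AGC (Ser) — synonymous.
Codon 3: CUC (Leu) → AUC (Ile) — missense.
Codon 4: GCG (Ala) → CCG (Pro) — missense.
Codon 5: UCA (Ser) → UCG (Ser) — synonymous.
Synonymous: 2 of 4.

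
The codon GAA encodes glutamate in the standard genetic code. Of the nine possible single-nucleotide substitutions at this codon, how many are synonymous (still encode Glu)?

1

Position 1: none → 0 synonymous.
Position 2: none → 0 synonymous.
Position 3: GAG → 1 synonymous.
Total: 0 + 0 + 1 = 1.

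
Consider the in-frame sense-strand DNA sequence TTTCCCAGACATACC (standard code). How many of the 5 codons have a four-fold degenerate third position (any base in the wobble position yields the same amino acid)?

2

Codon 1 TTT (Phe): third position 2-fold.
Codon 2 CCC (Pro): third position 4-fold.
Codon 3 AGA (Arg): third position 2-fold.
Codon 4 CAT (His): third position 2-fold.
Codon 5 ACC (Thr): third position 4-fold.
Four-fold degenerate third positions: 2.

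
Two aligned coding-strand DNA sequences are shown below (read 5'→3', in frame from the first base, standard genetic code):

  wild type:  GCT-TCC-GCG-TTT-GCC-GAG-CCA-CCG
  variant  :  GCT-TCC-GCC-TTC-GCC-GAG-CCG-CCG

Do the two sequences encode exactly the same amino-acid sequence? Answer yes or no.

Codon 1: GCT Ala / GCT Ala — identical.
Codon 2: TCC Ser / TCC Ser — identical.
Codon 3: GCG Ala / GCC Ala — synonymous.
Codon 4: TTT Phe / TTC Phe — synonymous.
Codon 5: GCC Ala / GCC Ala — identical.
Codon 6: GAG Glu / GAG Glu — identical.
Codon 7: CCA Pro / CCG Pro — synonymous.
Codon 8: CCG Pro / CCG Pro — identical.
Nonsynonymous differences: 0 → same protein.

yes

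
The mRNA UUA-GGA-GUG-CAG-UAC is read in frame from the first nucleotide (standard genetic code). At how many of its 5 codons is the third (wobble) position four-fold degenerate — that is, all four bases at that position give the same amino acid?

Codon 1 UUA (Leu): third position 2-fold.
Codon 2 GGA (Gly): third position 4-fold.
Codon 3 GUG (Val): third position 4-fold.
Codon 4 CAG (Gln): third position 2-fold.
Codon 5 UAC (Tyr): third position 2-fold.
Four-fold degenerate third positions: 2.

2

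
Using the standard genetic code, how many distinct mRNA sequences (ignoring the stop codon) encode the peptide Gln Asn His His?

Gln: 2 codons.
Asn: 2 codons.
His: 2 codons.
His: 2 codons.
2 × 2 × 2 × 2 = 16.

16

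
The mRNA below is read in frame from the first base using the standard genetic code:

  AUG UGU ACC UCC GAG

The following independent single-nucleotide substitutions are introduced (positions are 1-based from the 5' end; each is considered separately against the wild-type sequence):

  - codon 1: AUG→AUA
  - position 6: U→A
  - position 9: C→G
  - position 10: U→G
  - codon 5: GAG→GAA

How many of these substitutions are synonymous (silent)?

Codon 1: AUG (Met) → AUA (Ile) — missense.
Codon 2: UGU (Cys) → UGA (Stop) — nonsense.
Codon 3: ACC (Thr) → ACG (Thr) — synonymous.
Codon 4: UCC (Ser) → GCC (Ala) — missense.
Codon 5: GAG (Glu) → GAA (Glu) — synonymous.
Synonymous: 2 of 5.

2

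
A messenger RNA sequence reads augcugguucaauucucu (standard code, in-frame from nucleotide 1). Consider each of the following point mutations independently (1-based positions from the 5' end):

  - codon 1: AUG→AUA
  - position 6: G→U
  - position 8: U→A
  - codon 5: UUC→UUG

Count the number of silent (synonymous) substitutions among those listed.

Codon 1: AUG (Met) → AUA (Ile) — missense.
Codon 2: CUG (Leu) → CUU (Leu) — synonymous.
Codon 3: GUU (Val) → GAU (Asp) — missense.
Codon 5: UUC (Phe) → UUG (Leu) — missense.
Synonymous: 1 of 4.

1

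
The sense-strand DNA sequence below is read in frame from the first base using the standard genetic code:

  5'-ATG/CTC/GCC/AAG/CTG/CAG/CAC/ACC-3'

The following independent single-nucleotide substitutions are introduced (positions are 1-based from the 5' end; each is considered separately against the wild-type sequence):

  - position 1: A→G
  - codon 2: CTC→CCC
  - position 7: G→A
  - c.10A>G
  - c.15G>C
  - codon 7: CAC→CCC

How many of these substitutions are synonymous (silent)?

1

Codon 1: ATG (Met) → GTG (Val) — missense.
Codon 2: CTC (Leu) → CCC (Pro) — missense.
Codon 3: GCC (Ala) → ACC (Thr) — missense.
Codon 4: AAG (Lys) → GAG (Glu) — missense.
Codon 5: CTG (Leu) → CTC (Leu) — synonymous.
Codon 7: CAC (His) → CCC (Pro) — missense.
Synonymous: 1 of 6.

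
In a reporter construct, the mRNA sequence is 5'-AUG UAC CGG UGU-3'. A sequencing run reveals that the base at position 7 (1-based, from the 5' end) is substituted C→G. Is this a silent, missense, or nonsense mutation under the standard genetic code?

missense

Position 7 falls in codon 3: CGG → Arg.
After the substitution the codon is GGG → Gly.
Arg ≠ Gly, so this is a missense mutation.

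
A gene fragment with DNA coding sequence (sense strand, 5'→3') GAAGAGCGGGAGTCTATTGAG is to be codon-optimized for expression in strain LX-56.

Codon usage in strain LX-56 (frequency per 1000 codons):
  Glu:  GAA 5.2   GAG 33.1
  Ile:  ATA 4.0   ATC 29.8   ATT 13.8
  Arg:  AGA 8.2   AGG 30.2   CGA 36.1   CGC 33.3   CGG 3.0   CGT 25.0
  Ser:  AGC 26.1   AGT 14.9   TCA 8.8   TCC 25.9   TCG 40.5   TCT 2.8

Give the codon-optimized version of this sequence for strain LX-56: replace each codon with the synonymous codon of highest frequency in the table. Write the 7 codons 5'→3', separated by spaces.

Codon 1 (Glu): best is GAG at 33.1.
Codon 2 (Glu): best is GAG at 33.1.
Codon 3 (Arg): best is CGA at 36.1.
Codon 4 (Glu): best is GAG at 33.1.
Codon 5 (Ser): best is TCG at 40.5.
Codon 6 (Ile): best is ATC at 29.8.
Codon 7 (Glu): best is GAG at 33.1.

GAG GAG CGA GAG TCG ATC GAG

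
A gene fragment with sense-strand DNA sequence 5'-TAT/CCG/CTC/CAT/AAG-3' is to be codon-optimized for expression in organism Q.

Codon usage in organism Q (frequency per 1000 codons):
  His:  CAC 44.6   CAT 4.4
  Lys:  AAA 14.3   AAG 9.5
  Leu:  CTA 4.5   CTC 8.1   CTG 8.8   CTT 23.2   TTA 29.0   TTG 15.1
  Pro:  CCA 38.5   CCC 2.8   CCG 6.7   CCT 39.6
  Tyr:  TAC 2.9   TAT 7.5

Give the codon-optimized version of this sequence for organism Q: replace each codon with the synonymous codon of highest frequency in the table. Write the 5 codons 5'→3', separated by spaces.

TAT CCT TTA CAC AAA

Codon 1 (Tyr): best is TAT at 7.5.
Codon 2 (Pro): best is CCT at 39.6.
Codon 3 (Leu): best is TTA at 29.0.
Codon 4 (His): best is CAC at 44.6.
Codon 5 (Lys): best is AAA at 14.3.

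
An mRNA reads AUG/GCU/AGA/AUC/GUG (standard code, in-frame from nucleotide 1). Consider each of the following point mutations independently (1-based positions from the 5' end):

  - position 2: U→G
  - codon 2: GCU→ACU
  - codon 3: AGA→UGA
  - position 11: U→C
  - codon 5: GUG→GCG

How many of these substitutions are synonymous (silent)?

Codon 1: AUG (Met) → AGG (Arg) — missense.
Codon 2: GCU (Ala) → ACU (Thr) — missense.
Codon 3: AGA (Arg) → UGA (Stop) — nonsense.
Codon 4: AUC (Ile) → ACC (Thr) — missense.
Codon 5: GUG (Val) → GCG (Ala) — missense.
Synonymous: 0 of 5.

0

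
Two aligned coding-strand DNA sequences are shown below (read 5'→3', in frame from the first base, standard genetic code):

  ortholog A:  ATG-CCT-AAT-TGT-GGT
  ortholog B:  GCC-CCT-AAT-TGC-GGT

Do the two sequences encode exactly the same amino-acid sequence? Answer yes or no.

Codon 1: ATG Met / GCC Ala — nonsynonymous.
Codon 2: CCT Pro / CCT Pro — identical.
Codon 3: AAT Asn / AAT Asn — identical.
Codon 4: TGT Cys / TGC Cys — synonymous.
Codon 5: GGT Gly / GGT Gly — identical.
Nonsynonymous differences: 1 → different protein.

no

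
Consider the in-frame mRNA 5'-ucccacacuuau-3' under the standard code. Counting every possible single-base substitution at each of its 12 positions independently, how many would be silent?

8

Codon 1 (UCC, Ser): 3 synonymous substitutions.
Codon 2 (CAC, His): 1 synonymous substitution.
Codon 3 (ACU, Thr): 3 synonymous substitutions.
Codon 4 (UAU, Tyr): 1 synonymous substitution.
Total: 3 + 1 + 3 + 1 = 8.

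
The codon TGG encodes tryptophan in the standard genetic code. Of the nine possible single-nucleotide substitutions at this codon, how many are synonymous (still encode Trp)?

Position 1: none → 0 synonymous.
Position 2: none → 0 synonymous.
Position 3: none → 0 synonymous.
Total: 0 + 0 + 0 = 0.

0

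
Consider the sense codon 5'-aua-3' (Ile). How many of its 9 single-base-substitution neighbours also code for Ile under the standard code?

2

Position 1: none → 0 synonymous.
Position 2: none → 0 synonymous.
Position 3: AUU, AUC → 2 synonymous.
Total: 0 + 0 + 2 = 2.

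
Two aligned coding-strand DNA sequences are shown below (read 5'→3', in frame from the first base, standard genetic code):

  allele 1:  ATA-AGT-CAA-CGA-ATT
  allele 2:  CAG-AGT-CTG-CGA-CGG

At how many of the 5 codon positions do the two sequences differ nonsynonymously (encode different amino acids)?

Codon 1: ATA Ile / CAG Gln — nonsynonymous.
Codon 2: AGT Ser / AGT Ser — identical.
Codon 3: CAA Gln / CTG Leu — nonsynonymous.
Codon 4: CGA Arg / CGA Arg — identical.
Codon 5: ATT Ile / CGG Arg — nonsynonymous.
Nonsynonymous differences: 3.

3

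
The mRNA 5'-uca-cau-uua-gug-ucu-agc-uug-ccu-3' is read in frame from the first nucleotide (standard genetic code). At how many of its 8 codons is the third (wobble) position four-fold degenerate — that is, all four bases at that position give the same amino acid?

4

Codon 1 UCA (Ser): third position 4-fold.
Codon 2 CAU (His): third position 2-fold.
Codon 3 UUA (Leu): third position 2-fold.
Codon 4 GUG (Val): third position 4-fold.
Codon 5 UCU (Ser): third position 4-fold.
Codon 6 AGC (Ser): third position 2-fold.
Codon 7 UUG (Leu): third position 2-fold.
Codon 8 CCU (Pro): third position 4-fold.
Four-fold degenerate third positions: 4.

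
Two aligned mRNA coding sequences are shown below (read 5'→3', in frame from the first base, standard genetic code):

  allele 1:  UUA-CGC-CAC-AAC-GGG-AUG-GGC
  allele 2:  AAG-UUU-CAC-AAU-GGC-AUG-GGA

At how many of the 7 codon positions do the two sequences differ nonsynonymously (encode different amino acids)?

2

Codon 1: UUA Leu / AAG Lys — nonsynonymous.
Codon 2: CGC Arg / UUU Phe — nonsynonymous.
Codon 3: CAC His / CAC His — identical.
Codon 4: AAC Asn / AAU Asn — synonymous.
Codon 5: GGG Gly / GGC Gly — synonymous.
Codon 6: AUG Met / AUG Met — identical.
Codon 7: GGC Gly / GGA Gly — synonymous.
Nonsynonymous differences: 2.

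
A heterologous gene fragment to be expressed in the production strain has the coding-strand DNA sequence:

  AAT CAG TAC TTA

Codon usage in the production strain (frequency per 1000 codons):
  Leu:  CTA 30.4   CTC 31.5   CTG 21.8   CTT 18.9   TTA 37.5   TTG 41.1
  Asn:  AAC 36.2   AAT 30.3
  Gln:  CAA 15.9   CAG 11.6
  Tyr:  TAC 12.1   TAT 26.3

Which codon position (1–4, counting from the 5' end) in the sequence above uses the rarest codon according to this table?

Codon 1 AAT (Asn): 30.3 per 1000.
Codon 2 CAG (Gln): 11.6 per 1000.
Codon 3 TAC (Tyr): 12.1 per 1000.
Codon 4 TTA (Leu): 37.5 per 1000.
Lowest frequency is 11.6 at codon 2.

2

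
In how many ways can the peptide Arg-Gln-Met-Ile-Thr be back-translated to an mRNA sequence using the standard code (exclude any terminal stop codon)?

144

Arg: 6 codons.
Gln: 2 codons.
Met: 1 codon.
Ile: 3 codons.
Thr: 4 codons.
6 × 2 × 1 × 3 × 4 = 144.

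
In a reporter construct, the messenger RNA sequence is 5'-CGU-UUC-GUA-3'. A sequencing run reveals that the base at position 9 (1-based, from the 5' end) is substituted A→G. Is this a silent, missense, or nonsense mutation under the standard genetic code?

Position 9 falls in codon 3: GUA → Val.
After the substitution the codon is GUG → Val.
Both encode Val, so the change is synonymous.

silent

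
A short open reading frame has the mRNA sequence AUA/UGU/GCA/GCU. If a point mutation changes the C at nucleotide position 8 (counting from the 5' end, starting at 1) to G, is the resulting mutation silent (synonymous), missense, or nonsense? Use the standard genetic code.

Position 8 falls in codon 3: GCA → Ala.
After the substitution the codon is GGA → Gly.
Ala ≠ Gly, so this is a missense mutation.

missense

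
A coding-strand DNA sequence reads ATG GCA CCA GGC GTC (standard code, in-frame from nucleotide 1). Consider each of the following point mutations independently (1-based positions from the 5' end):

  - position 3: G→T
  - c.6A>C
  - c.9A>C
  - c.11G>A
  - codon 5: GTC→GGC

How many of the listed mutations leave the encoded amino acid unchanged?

Codon 1: ATG (Met) → ATT (Ile) — missense.
Codon 2: GCA (Ala) → GCC (Ala) — synonymous.
Codon 3: CCA (Pro) → CCC (Pro) — synonymous.
Codon 4: GGC (Gly) → GAC (Asp) — missense.
Codon 5: GTC (Val) → GGC (Gly) — missense.
Synonymous: 2 of 5.

2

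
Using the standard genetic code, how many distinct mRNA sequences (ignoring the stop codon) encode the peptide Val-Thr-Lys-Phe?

64

Val: 4 codons.
Thr: 4 codons.
Lys: 2 codons.
Phe: 2 codons.
4 × 4 × 2 × 2 = 64.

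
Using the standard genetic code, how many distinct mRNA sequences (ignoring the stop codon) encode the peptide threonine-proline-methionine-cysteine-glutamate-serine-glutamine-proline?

3072

Thr: 4 codons.
Pro: 4 codons.
Met: 1 codon.
Cys: 2 codons.
Glu: 2 codons.
Ser: 6 codons.
Gln: 2 codons.
Pro: 4 codons.
4 × 4 × 1 × 2 × 2 × 6 × 2 × 4 = 3072.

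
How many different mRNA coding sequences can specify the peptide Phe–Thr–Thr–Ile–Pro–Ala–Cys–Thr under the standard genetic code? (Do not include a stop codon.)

Phe: 2 codons.
Thr: 4 codons.
Thr: 4 codons.
Ile: 3 codons.
Pro: 4 codons.
Ala: 4 codons.
Cys: 2 codons.
Thr: 4 codons.
2 × 4 × 4 × 3 × 4 × 4 × 2 × 4 = 12288.

12288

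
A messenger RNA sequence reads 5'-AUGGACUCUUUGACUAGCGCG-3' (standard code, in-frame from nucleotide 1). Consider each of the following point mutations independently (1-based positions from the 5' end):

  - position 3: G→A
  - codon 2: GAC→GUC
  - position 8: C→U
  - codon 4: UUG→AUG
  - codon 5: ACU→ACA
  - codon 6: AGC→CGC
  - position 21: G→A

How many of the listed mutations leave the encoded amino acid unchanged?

2

Codon 1: AUG (Met) → AUA (Ile) — missense.
Codon 2: GAC (Asp) → GUC (Val) — missense.
Codon 3: UCU (Ser) → UUU (Phe) — missense.
Codon 4: UUG (Leu) → AUG (Met) — missense.
Codon 5: ACU (Thr) → ACA (Thr) — synonymous.
Codon 6: AGC (Ser) → CGC (Arg) — missense.
Codon 7: GCG (Ala) → GCA (Ala) — synonymous.
Synonymous: 2 of 7.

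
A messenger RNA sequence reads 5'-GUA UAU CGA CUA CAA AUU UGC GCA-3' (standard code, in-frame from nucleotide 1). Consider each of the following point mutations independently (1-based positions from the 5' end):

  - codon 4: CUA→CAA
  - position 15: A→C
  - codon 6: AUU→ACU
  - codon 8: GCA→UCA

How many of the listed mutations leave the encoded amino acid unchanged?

0

Codon 4: CUA (Leu) → CAA (Gln) — missense.
Codon 5: CAA (Gln) → CAC (His) — missense.
Codon 6: AUU (Ile) → ACU (Thr) — missense.
Codon 8: GCA (Ala) → UCA (Ser) — missense.
Synonymous: 0 of 4.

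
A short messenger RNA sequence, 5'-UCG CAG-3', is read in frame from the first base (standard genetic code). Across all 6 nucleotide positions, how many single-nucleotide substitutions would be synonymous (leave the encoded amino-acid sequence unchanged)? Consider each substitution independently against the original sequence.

Codon 1 (UCG, Ser): 3 synonymous substitutions.
Codon 2 (CAG, Gln): 1 synonymous substitution.
Total: 3 + 1 = 4.

4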